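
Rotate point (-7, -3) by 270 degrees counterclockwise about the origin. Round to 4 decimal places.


x' = -7*cos(270) - -3*sin(270) = -3
y' = -7*sin(270) + -3*cos(270) = 7

(-3, 7)


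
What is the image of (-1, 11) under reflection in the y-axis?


Reflection across y-axis: (x, y) -> (-x, y)
(-1, 11) -> (1, 11)

(1, 11)


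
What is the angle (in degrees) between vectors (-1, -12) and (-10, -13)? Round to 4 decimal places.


dot = -1*-10 + -12*-13 = 166
|u| = 12.0416, |v| = 16.4012
cos(angle) = 0.8405
angle = 32.805 degrees

32.805 degrees


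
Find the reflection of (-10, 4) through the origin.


Reflection through origin: (x, y) -> (-x, -y)
(-10, 4) -> (10, -4)

(10, -4)


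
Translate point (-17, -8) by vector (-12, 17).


Translation: (x+dx, y+dy) = (-17+-12, -8+17) = (-29, 9)

(-29, 9)


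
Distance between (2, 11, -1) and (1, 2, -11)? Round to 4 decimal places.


d = sqrt((1-2)^2 + (2-11)^2 + (-11--1)^2) = 13.4907

13.4907


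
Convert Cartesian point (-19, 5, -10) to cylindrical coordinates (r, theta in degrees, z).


r = sqrt((-19)^2 + 5^2) = 19.6469
theta = atan2(5, -19) = 165.2564 deg
z = -10

r = 19.6469, theta = 165.2564 deg, z = -10


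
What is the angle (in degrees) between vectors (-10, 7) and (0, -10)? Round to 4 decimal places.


dot = -10*0 + 7*-10 = -70
|u| = 12.2066, |v| = 10
cos(angle) = -0.5735
angle = 124.992 degrees

124.992 degrees


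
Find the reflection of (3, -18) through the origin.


Reflection through origin: (x, y) -> (-x, -y)
(3, -18) -> (-3, 18)

(-3, 18)


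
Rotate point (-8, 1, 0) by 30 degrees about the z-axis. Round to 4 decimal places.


x' = -8*cos(30) - 1*sin(30) = -7.4282
y' = -8*sin(30) + 1*cos(30) = -3.134
z' = 0

(-7.4282, -3.134, 0)


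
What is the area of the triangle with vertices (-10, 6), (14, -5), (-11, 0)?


Area = |x1(y2-y3) + x2(y3-y1) + x3(y1-y2)| / 2
= |-10*(-5-0) + 14*(0-6) + -11*(6--5)| / 2
= 77.5

77.5


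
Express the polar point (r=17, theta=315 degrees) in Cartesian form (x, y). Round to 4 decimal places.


x = 17 * cos(315) = 12.0208
y = 17 * sin(315) = -12.0208

(12.0208, -12.0208)


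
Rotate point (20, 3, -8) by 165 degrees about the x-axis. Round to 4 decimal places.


x' = 20
y' = 3*cos(165) - -8*sin(165) = -0.8272
z' = 3*sin(165) + -8*cos(165) = 8.5039

(20, -0.8272, 8.5039)


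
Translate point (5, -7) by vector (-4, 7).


Translation: (x+dx, y+dy) = (5+-4, -7+7) = (1, 0)

(1, 0)


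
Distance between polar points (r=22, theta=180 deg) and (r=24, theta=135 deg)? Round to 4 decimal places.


d = sqrt(r1^2 + r2^2 - 2*r1*r2*cos(t2-t1))
d = sqrt(22^2 + 24^2 - 2*22*24*cos(135-180)) = 17.7001

17.7001


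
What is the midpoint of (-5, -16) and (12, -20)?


Midpoint = ((-5+12)/2, (-16+-20)/2) = (3.5, -18)

(3.5, -18)


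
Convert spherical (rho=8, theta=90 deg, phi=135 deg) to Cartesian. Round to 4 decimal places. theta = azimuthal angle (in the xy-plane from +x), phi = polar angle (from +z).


x = 8 * sin(135) * cos(90) = 0
y = 8 * sin(135) * sin(90) = 5.6569
z = 8 * cos(135) = -5.6569

(0, 5.6569, -5.6569)


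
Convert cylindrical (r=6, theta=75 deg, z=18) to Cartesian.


x = 6 * cos(75) = 1.5529
y = 6 * sin(75) = 5.7956
z = 18

(1.5529, 5.7956, 18)


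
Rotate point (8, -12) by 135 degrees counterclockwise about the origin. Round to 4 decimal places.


x' = 8*cos(135) - -12*sin(135) = 2.8284
y' = 8*sin(135) + -12*cos(135) = 14.1421

(2.8284, 14.1421)


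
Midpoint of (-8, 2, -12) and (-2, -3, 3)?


Midpoint = ((-8+-2)/2, (2+-3)/2, (-12+3)/2) = (-5, -0.5, -4.5)

(-5, -0.5, -4.5)


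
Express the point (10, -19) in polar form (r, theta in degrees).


r = sqrt(10^2 + (-19)^2) = 21.4709
theta = atan2(-19, 10) = 297.7585 degrees

r = 21.4709, theta = 297.7585 degrees


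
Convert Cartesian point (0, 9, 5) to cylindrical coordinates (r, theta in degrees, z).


r = sqrt(0^2 + 9^2) = 9
theta = atan2(9, 0) = 90 deg
z = 5

r = 9, theta = 90 deg, z = 5


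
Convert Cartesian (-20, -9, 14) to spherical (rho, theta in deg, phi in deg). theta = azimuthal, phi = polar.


rho = sqrt((-20)^2 + (-9)^2 + 14^2) = 26.0192
theta = atan2(-9, -20) = 204.2277 deg
phi = acos(14/26.0192) = 57.4481 deg

rho = 26.0192, theta = 204.2277 deg, phi = 57.4481 deg


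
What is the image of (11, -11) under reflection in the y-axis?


Reflection across y-axis: (x, y) -> (-x, y)
(11, -11) -> (-11, -11)

(-11, -11)


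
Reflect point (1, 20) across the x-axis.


Reflection across x-axis: (x, y) -> (x, -y)
(1, 20) -> (1, -20)

(1, -20)


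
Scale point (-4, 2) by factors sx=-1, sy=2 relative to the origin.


Scaling: (x*sx, y*sy) = (-4*-1, 2*2) = (4, 4)

(4, 4)


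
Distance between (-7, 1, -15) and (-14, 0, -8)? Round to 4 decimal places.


d = sqrt((-14--7)^2 + (0-1)^2 + (-8--15)^2) = 9.9499

9.9499


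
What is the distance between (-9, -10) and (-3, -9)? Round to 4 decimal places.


d = sqrt((-3--9)^2 + (-9--10)^2) = 6.0828

6.0828


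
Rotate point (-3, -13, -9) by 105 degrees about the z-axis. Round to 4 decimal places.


x' = -3*cos(105) - -13*sin(105) = 13.3335
y' = -3*sin(105) + -13*cos(105) = 0.4669
z' = -9

(13.3335, 0.4669, -9)


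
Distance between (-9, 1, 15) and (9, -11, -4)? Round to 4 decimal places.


d = sqrt((9--9)^2 + (-11-1)^2 + (-4-15)^2) = 28.7924

28.7924


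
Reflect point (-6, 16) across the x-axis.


Reflection across x-axis: (x, y) -> (x, -y)
(-6, 16) -> (-6, -16)

(-6, -16)


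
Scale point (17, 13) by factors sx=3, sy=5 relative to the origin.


Scaling: (x*sx, y*sy) = (17*3, 13*5) = (51, 65)

(51, 65)


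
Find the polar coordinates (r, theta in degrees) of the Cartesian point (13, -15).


r = sqrt(13^2 + (-15)^2) = 19.8494
theta = atan2(-15, 13) = 310.9144 degrees

r = 19.8494, theta = 310.9144 degrees


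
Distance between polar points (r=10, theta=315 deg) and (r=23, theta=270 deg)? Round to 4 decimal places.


d = sqrt(r1^2 + r2^2 - 2*r1*r2*cos(t2-t1))
d = sqrt(10^2 + 23^2 - 2*10*23*cos(270-315)) = 17.4279

17.4279


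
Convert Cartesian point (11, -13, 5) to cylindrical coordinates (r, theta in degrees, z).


r = sqrt(11^2 + (-13)^2) = 17.0294
theta = atan2(-13, 11) = 310.2364 deg
z = 5

r = 17.0294, theta = 310.2364 deg, z = 5


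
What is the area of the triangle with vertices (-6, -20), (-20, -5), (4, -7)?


Area = |x1(y2-y3) + x2(y3-y1) + x3(y1-y2)| / 2
= |-6*(-5--7) + -20*(-7--20) + 4*(-20--5)| / 2
= 166

166


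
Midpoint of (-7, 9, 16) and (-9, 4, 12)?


Midpoint = ((-7+-9)/2, (9+4)/2, (16+12)/2) = (-8, 6.5, 14)

(-8, 6.5, 14)


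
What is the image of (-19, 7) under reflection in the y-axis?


Reflection across y-axis: (x, y) -> (-x, y)
(-19, 7) -> (19, 7)

(19, 7)


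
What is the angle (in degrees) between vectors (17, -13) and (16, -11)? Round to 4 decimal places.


dot = 17*16 + -13*-11 = 415
|u| = 21.4009, |v| = 19.4165
cos(angle) = 0.9987
angle = 2.8968 degrees

2.8968 degrees


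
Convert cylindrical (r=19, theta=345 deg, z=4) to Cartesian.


x = 19 * cos(345) = 18.3526
y = 19 * sin(345) = -4.9176
z = 4

(18.3526, -4.9176, 4)


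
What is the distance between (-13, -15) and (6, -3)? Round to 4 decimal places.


d = sqrt((6--13)^2 + (-3--15)^2) = 22.4722

22.4722


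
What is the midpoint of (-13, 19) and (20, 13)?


Midpoint = ((-13+20)/2, (19+13)/2) = (3.5, 16)

(3.5, 16)


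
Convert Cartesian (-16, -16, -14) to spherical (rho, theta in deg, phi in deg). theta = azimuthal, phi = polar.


rho = sqrt((-16)^2 + (-16)^2 + (-14)^2) = 26.6083
theta = atan2(-16, -16) = 225 deg
phi = acos(-14/26.6083) = 121.7458 deg

rho = 26.6083, theta = 225 deg, phi = 121.7458 deg


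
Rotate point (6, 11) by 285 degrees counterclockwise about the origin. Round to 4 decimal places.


x' = 6*cos(285) - 11*sin(285) = 12.1781
y' = 6*sin(285) + 11*cos(285) = -2.9485

(12.1781, -2.9485)


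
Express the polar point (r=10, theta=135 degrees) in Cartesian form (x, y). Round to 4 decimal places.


x = 10 * cos(135) = -7.0711
y = 10 * sin(135) = 7.0711

(-7.0711, 7.0711)


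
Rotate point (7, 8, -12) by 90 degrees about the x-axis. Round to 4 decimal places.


x' = 7
y' = 8*cos(90) - -12*sin(90) = 12
z' = 8*sin(90) + -12*cos(90) = 8

(7, 12, 8)


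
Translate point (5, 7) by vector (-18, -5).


Translation: (x+dx, y+dy) = (5+-18, 7+-5) = (-13, 2)

(-13, 2)


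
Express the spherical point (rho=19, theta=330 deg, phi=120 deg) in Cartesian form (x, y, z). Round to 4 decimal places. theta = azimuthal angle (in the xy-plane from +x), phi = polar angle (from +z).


x = 19 * sin(120) * cos(330) = 14.25
y = 19 * sin(120) * sin(330) = -8.2272
z = 19 * cos(120) = -9.5

(14.25, -8.2272, -9.5)


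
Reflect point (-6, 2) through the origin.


Reflection through origin: (x, y) -> (-x, -y)
(-6, 2) -> (6, -2)

(6, -2)


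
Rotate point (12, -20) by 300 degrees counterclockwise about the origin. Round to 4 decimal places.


x' = 12*cos(300) - -20*sin(300) = -11.3205
y' = 12*sin(300) + -20*cos(300) = -20.3923

(-11.3205, -20.3923)


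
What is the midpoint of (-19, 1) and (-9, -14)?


Midpoint = ((-19+-9)/2, (1+-14)/2) = (-14, -6.5)

(-14, -6.5)


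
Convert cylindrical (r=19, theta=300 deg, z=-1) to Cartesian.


x = 19 * cos(300) = 9.5
y = 19 * sin(300) = -16.4545
z = -1

(9.5, -16.4545, -1)


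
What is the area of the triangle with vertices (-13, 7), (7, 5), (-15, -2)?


Area = |x1(y2-y3) + x2(y3-y1) + x3(y1-y2)| / 2
= |-13*(5--2) + 7*(-2-7) + -15*(7-5)| / 2
= 92

92


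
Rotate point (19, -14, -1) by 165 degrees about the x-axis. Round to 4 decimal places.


x' = 19
y' = -14*cos(165) - -1*sin(165) = 13.7818
z' = -14*sin(165) + -1*cos(165) = -2.6575

(19, 13.7818, -2.6575)


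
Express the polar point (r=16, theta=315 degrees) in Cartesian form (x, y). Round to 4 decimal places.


x = 16 * cos(315) = 11.3137
y = 16 * sin(315) = -11.3137

(11.3137, -11.3137)


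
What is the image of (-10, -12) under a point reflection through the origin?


Reflection through origin: (x, y) -> (-x, -y)
(-10, -12) -> (10, 12)

(10, 12)


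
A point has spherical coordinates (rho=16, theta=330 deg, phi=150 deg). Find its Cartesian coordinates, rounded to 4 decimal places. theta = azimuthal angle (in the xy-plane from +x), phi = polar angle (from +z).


x = 16 * sin(150) * cos(330) = 6.9282
y = 16 * sin(150) * sin(330) = -4
z = 16 * cos(150) = -13.8564

(6.9282, -4, -13.8564)


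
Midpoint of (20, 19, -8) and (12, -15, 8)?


Midpoint = ((20+12)/2, (19+-15)/2, (-8+8)/2) = (16, 2, 0)

(16, 2, 0)


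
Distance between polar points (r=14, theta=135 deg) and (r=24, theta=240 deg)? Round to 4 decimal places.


d = sqrt(r1^2 + r2^2 - 2*r1*r2*cos(t2-t1))
d = sqrt(14^2 + 24^2 - 2*14*24*cos(240-135)) = 30.7559

30.7559


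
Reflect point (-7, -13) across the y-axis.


Reflection across y-axis: (x, y) -> (-x, y)
(-7, -13) -> (7, -13)

(7, -13)


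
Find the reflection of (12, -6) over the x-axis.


Reflection across x-axis: (x, y) -> (x, -y)
(12, -6) -> (12, 6)

(12, 6)


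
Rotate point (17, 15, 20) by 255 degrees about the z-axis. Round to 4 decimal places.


x' = 17*cos(255) - 15*sin(255) = 10.089
y' = 17*sin(255) + 15*cos(255) = -20.303
z' = 20

(10.089, -20.303, 20)


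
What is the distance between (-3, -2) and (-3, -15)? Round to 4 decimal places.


d = sqrt((-3--3)^2 + (-15--2)^2) = 13

13


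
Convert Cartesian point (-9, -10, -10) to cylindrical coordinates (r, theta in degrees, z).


r = sqrt((-9)^2 + (-10)^2) = 13.4536
theta = atan2(-10, -9) = 228.0128 deg
z = -10

r = 13.4536, theta = 228.0128 deg, z = -10


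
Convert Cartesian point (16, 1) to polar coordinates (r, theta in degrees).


r = sqrt(16^2 + 1^2) = 16.0312
theta = atan2(1, 16) = 3.5763 degrees

r = 16.0312, theta = 3.5763 degrees


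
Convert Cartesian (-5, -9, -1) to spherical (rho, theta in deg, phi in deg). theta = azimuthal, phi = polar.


rho = sqrt((-5)^2 + (-9)^2 + (-1)^2) = 10.3441
theta = atan2(-9, -5) = 240.9454 deg
phi = acos(-1/10.3441) = 95.5477 deg

rho = 10.3441, theta = 240.9454 deg, phi = 95.5477 deg


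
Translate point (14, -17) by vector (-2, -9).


Translation: (x+dx, y+dy) = (14+-2, -17+-9) = (12, -26)

(12, -26)


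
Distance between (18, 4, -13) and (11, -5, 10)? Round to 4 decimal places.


d = sqrt((11-18)^2 + (-5-4)^2 + (10--13)^2) = 25.671

25.671


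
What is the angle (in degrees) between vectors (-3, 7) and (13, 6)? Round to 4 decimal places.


dot = -3*13 + 7*6 = 3
|u| = 7.6158, |v| = 14.3178
cos(angle) = 0.0275
angle = 88.4234 degrees

88.4234 degrees


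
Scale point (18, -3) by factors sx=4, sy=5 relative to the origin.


Scaling: (x*sx, y*sy) = (18*4, -3*5) = (72, -15)

(72, -15)


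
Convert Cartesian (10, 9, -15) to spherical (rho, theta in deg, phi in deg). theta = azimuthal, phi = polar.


rho = sqrt(10^2 + 9^2 + (-15)^2) = 20.1494
theta = atan2(9, 10) = 41.9872 deg
phi = acos(-15/20.1494) = 138.1108 deg

rho = 20.1494, theta = 41.9872 deg, phi = 138.1108 deg


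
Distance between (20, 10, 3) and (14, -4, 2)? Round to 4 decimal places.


d = sqrt((14-20)^2 + (-4-10)^2 + (2-3)^2) = 15.2643

15.2643


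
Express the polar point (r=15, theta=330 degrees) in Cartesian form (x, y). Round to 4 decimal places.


x = 15 * cos(330) = 12.9904
y = 15 * sin(330) = -7.5

(12.9904, -7.5)


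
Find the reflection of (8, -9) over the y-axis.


Reflection across y-axis: (x, y) -> (-x, y)
(8, -9) -> (-8, -9)

(-8, -9)


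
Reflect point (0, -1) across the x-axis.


Reflection across x-axis: (x, y) -> (x, -y)
(0, -1) -> (0, 1)

(0, 1)


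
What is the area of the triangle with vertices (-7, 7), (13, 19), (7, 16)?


Area = |x1(y2-y3) + x2(y3-y1) + x3(y1-y2)| / 2
= |-7*(19-16) + 13*(16-7) + 7*(7-19)| / 2
= 6

6


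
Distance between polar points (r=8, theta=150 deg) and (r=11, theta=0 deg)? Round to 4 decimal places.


d = sqrt(r1^2 + r2^2 - 2*r1*r2*cos(t2-t1))
d = sqrt(8^2 + 11^2 - 2*8*11*cos(0-150)) = 18.369

18.369


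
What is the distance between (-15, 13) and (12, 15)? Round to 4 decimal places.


d = sqrt((12--15)^2 + (15-13)^2) = 27.074

27.074


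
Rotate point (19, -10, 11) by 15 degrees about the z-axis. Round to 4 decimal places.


x' = 19*cos(15) - -10*sin(15) = 20.9408
y' = 19*sin(15) + -10*cos(15) = -4.7417
z' = 11

(20.9408, -4.7417, 11)


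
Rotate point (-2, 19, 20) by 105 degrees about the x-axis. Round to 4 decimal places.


x' = -2
y' = 19*cos(105) - 20*sin(105) = -24.2361
z' = 19*sin(105) + 20*cos(105) = 13.1762

(-2, -24.2361, 13.1762)


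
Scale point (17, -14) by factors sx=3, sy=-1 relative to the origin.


Scaling: (x*sx, y*sy) = (17*3, -14*-1) = (51, 14)

(51, 14)


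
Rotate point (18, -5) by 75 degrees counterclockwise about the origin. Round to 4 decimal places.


x' = 18*cos(75) - -5*sin(75) = 9.4884
y' = 18*sin(75) + -5*cos(75) = 16.0926

(9.4884, 16.0926)


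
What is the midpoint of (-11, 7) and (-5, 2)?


Midpoint = ((-11+-5)/2, (7+2)/2) = (-8, 4.5)

(-8, 4.5)


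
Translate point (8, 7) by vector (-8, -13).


Translation: (x+dx, y+dy) = (8+-8, 7+-13) = (0, -6)

(0, -6)


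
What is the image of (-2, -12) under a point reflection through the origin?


Reflection through origin: (x, y) -> (-x, -y)
(-2, -12) -> (2, 12)

(2, 12)


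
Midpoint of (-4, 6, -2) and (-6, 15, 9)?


Midpoint = ((-4+-6)/2, (6+15)/2, (-2+9)/2) = (-5, 10.5, 3.5)

(-5, 10.5, 3.5)


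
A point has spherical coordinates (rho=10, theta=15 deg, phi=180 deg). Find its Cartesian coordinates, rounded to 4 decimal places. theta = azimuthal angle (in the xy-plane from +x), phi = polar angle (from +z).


x = 10 * sin(180) * cos(15) = 0
y = 10 * sin(180) * sin(15) = 0
z = 10 * cos(180) = -10

(0, 0, -10)


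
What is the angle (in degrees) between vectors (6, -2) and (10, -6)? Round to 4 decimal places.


dot = 6*10 + -2*-6 = 72
|u| = 6.3246, |v| = 11.6619
cos(angle) = 0.9762
angle = 12.5288 degrees

12.5288 degrees


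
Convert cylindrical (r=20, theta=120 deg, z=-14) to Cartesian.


x = 20 * cos(120) = -10
y = 20 * sin(120) = 17.3205
z = -14

(-10, 17.3205, -14)


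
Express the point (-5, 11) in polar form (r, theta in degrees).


r = sqrt((-5)^2 + 11^2) = 12.083
theta = atan2(11, -5) = 114.444 degrees

r = 12.083, theta = 114.444 degrees


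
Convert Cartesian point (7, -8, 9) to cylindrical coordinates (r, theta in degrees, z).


r = sqrt(7^2 + (-8)^2) = 10.6301
theta = atan2(-8, 7) = 311.1859 deg
z = 9

r = 10.6301, theta = 311.1859 deg, z = 9


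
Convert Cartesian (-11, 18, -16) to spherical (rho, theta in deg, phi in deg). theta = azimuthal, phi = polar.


rho = sqrt((-11)^2 + 18^2 + (-16)^2) = 26.4764
theta = atan2(18, -11) = 121.4296 deg
phi = acos(-16/26.4764) = 127.1793 deg

rho = 26.4764, theta = 121.4296 deg, phi = 127.1793 deg


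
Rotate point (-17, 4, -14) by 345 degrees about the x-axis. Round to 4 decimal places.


x' = -17
y' = 4*cos(345) - -14*sin(345) = 0.2402
z' = 4*sin(345) + -14*cos(345) = -14.5582

(-17, 0.2402, -14.5582)


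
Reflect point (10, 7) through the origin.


Reflection through origin: (x, y) -> (-x, -y)
(10, 7) -> (-10, -7)

(-10, -7)


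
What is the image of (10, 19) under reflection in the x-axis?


Reflection across x-axis: (x, y) -> (x, -y)
(10, 19) -> (10, -19)

(10, -19)


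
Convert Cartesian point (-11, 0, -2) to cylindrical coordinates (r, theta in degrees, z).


r = sqrt((-11)^2 + 0^2) = 11
theta = atan2(0, -11) = 180 deg
z = -2

r = 11, theta = 180 deg, z = -2


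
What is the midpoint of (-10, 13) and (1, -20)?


Midpoint = ((-10+1)/2, (13+-20)/2) = (-4.5, -3.5)

(-4.5, -3.5)


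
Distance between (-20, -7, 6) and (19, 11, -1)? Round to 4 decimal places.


d = sqrt((19--20)^2 + (11--7)^2 + (-1-6)^2) = 43.5201

43.5201


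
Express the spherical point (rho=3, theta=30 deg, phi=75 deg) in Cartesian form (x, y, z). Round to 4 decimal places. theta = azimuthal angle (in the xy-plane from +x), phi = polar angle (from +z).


x = 3 * sin(75) * cos(30) = 2.5095
y = 3 * sin(75) * sin(30) = 1.4489
z = 3 * cos(75) = 0.7765

(2.5095, 1.4489, 0.7765)


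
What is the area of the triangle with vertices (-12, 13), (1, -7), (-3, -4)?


Area = |x1(y2-y3) + x2(y3-y1) + x3(y1-y2)| / 2
= |-12*(-7--4) + 1*(-4-13) + -3*(13--7)| / 2
= 20.5

20.5


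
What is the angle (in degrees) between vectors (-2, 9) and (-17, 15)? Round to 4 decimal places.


dot = -2*-17 + 9*15 = 169
|u| = 9.2195, |v| = 22.6716
cos(angle) = 0.8085
angle = 36.0475 degrees

36.0475 degrees


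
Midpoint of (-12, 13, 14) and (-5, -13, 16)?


Midpoint = ((-12+-5)/2, (13+-13)/2, (14+16)/2) = (-8.5, 0, 15)

(-8.5, 0, 15)


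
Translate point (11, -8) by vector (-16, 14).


Translation: (x+dx, y+dy) = (11+-16, -8+14) = (-5, 6)

(-5, 6)


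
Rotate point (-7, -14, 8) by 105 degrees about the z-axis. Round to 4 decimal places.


x' = -7*cos(105) - -14*sin(105) = 15.3347
y' = -7*sin(105) + -14*cos(105) = -3.138
z' = 8

(15.3347, -3.138, 8)


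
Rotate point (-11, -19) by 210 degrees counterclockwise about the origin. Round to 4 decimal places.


x' = -11*cos(210) - -19*sin(210) = 0.0263
y' = -11*sin(210) + -19*cos(210) = 21.9545

(0.0263, 21.9545)


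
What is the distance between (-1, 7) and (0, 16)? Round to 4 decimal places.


d = sqrt((0--1)^2 + (16-7)^2) = 9.0554

9.0554


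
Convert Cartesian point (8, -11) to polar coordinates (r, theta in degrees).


r = sqrt(8^2 + (-11)^2) = 13.6015
theta = atan2(-11, 8) = 306.0274 degrees

r = 13.6015, theta = 306.0274 degrees


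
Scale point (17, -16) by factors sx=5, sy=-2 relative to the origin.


Scaling: (x*sx, y*sy) = (17*5, -16*-2) = (85, 32)

(85, 32)


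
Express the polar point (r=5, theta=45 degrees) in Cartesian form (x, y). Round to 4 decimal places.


x = 5 * cos(45) = 3.5355
y = 5 * sin(45) = 3.5355

(3.5355, 3.5355)


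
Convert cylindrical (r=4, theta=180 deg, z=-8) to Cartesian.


x = 4 * cos(180) = -4
y = 4 * sin(180) = 0
z = -8

(-4, 0, -8)


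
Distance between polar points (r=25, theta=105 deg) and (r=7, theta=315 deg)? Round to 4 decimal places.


d = sqrt(r1^2 + r2^2 - 2*r1*r2*cos(t2-t1))
d = sqrt(25^2 + 7^2 - 2*25*7*cos(315-105)) = 31.2587

31.2587


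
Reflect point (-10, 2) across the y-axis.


Reflection across y-axis: (x, y) -> (-x, y)
(-10, 2) -> (10, 2)

(10, 2)


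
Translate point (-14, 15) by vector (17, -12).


Translation: (x+dx, y+dy) = (-14+17, 15+-12) = (3, 3)

(3, 3)


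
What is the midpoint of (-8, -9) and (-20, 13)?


Midpoint = ((-8+-20)/2, (-9+13)/2) = (-14, 2)

(-14, 2)


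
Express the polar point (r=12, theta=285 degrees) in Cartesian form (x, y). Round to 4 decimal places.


x = 12 * cos(285) = 3.1058
y = 12 * sin(285) = -11.5911

(3.1058, -11.5911)


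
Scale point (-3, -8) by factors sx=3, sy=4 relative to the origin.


Scaling: (x*sx, y*sy) = (-3*3, -8*4) = (-9, -32)

(-9, -32)


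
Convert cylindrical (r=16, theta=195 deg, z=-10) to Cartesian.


x = 16 * cos(195) = -15.4548
y = 16 * sin(195) = -4.1411
z = -10

(-15.4548, -4.1411, -10)


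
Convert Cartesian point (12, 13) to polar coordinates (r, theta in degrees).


r = sqrt(12^2 + 13^2) = 17.6918
theta = atan2(13, 12) = 47.2906 degrees

r = 17.6918, theta = 47.2906 degrees


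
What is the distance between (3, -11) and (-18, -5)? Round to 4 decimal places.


d = sqrt((-18-3)^2 + (-5--11)^2) = 21.8403

21.8403


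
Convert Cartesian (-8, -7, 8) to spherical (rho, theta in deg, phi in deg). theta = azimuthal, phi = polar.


rho = sqrt((-8)^2 + (-7)^2 + 8^2) = 13.3041
theta = atan2(-7, -8) = 221.1859 deg
phi = acos(8/13.3041) = 53.0357 deg

rho = 13.3041, theta = 221.1859 deg, phi = 53.0357 deg


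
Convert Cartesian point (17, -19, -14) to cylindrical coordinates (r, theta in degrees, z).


r = sqrt(17^2 + (-19)^2) = 25.4951
theta = atan2(-19, 17) = 311.8202 deg
z = -14

r = 25.4951, theta = 311.8202 deg, z = -14


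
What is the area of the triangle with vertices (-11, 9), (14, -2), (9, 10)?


Area = |x1(y2-y3) + x2(y3-y1) + x3(y1-y2)| / 2
= |-11*(-2-10) + 14*(10-9) + 9*(9--2)| / 2
= 122.5

122.5


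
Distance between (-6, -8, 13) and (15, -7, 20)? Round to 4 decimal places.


d = sqrt((15--6)^2 + (-7--8)^2 + (20-13)^2) = 22.1585

22.1585


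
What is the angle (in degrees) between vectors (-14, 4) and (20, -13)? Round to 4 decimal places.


dot = -14*20 + 4*-13 = -332
|u| = 14.5602, |v| = 23.8537
cos(angle) = -0.9559
angle = 162.9215 degrees

162.9215 degrees


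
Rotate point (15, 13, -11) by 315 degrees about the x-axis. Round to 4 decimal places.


x' = 15
y' = 13*cos(315) - -11*sin(315) = 1.4142
z' = 13*sin(315) + -11*cos(315) = -16.9706

(15, 1.4142, -16.9706)


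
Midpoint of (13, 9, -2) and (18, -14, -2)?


Midpoint = ((13+18)/2, (9+-14)/2, (-2+-2)/2) = (15.5, -2.5, -2)

(15.5, -2.5, -2)


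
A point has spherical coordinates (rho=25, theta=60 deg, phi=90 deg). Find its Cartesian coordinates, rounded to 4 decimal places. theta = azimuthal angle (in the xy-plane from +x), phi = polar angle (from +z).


x = 25 * sin(90) * cos(60) = 12.5
y = 25 * sin(90) * sin(60) = 21.6506
z = 25 * cos(90) = 0

(12.5, 21.6506, 0)


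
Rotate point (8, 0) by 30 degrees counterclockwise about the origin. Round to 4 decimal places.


x' = 8*cos(30) - 0*sin(30) = 6.9282
y' = 8*sin(30) + 0*cos(30) = 4

(6.9282, 4)


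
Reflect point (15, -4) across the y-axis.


Reflection across y-axis: (x, y) -> (-x, y)
(15, -4) -> (-15, -4)

(-15, -4)


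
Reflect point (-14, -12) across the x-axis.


Reflection across x-axis: (x, y) -> (x, -y)
(-14, -12) -> (-14, 12)

(-14, 12)


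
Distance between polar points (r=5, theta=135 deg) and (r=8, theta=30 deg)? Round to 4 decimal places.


d = sqrt(r1^2 + r2^2 - 2*r1*r2*cos(t2-t1))
d = sqrt(5^2 + 8^2 - 2*5*8*cos(30-135)) = 10.474

10.474


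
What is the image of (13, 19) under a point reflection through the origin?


Reflection through origin: (x, y) -> (-x, -y)
(13, 19) -> (-13, -19)

(-13, -19)


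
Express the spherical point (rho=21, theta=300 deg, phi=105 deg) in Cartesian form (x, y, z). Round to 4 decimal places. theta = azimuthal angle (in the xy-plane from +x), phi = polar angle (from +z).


x = 21 * sin(105) * cos(300) = 10.1422
y = 21 * sin(105) * sin(300) = -17.5668
z = 21 * cos(105) = -5.4352

(10.1422, -17.5668, -5.4352)


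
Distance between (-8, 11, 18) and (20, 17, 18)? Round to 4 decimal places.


d = sqrt((20--8)^2 + (17-11)^2 + (18-18)^2) = 28.6356

28.6356


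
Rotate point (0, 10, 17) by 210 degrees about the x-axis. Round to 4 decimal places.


x' = 0
y' = 10*cos(210) - 17*sin(210) = -0.1603
z' = 10*sin(210) + 17*cos(210) = -19.7224

(0, -0.1603, -19.7224)


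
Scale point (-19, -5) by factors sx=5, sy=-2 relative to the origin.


Scaling: (x*sx, y*sy) = (-19*5, -5*-2) = (-95, 10)

(-95, 10)


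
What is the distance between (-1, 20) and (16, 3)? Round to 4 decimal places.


d = sqrt((16--1)^2 + (3-20)^2) = 24.0416

24.0416


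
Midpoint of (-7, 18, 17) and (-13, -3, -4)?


Midpoint = ((-7+-13)/2, (18+-3)/2, (17+-4)/2) = (-10, 7.5, 6.5)

(-10, 7.5, 6.5)


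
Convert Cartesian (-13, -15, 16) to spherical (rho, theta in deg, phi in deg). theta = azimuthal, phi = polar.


rho = sqrt((-13)^2 + (-15)^2 + 16^2) = 25.4951
theta = atan2(-15, -13) = 229.0856 deg
phi = acos(16/25.4951) = 51.1288 deg

rho = 25.4951, theta = 229.0856 deg, phi = 51.1288 deg


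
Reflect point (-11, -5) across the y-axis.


Reflection across y-axis: (x, y) -> (-x, y)
(-11, -5) -> (11, -5)

(11, -5)


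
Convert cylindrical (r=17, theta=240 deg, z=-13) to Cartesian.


x = 17 * cos(240) = -8.5
y = 17 * sin(240) = -14.7224
z = -13

(-8.5, -14.7224, -13)


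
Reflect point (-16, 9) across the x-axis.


Reflection across x-axis: (x, y) -> (x, -y)
(-16, 9) -> (-16, -9)

(-16, -9)


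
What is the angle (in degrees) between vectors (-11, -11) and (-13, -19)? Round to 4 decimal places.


dot = -11*-13 + -11*-19 = 352
|u| = 15.5563, |v| = 23.0217
cos(angle) = 0.9829
angle = 10.6197 degrees

10.6197 degrees


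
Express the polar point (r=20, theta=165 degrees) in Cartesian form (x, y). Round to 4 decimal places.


x = 20 * cos(165) = -19.3185
y = 20 * sin(165) = 5.1764

(-19.3185, 5.1764)


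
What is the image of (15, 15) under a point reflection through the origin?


Reflection through origin: (x, y) -> (-x, -y)
(15, 15) -> (-15, -15)

(-15, -15)


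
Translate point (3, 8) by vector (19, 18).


Translation: (x+dx, y+dy) = (3+19, 8+18) = (22, 26)

(22, 26)


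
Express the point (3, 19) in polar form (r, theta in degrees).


r = sqrt(3^2 + 19^2) = 19.2354
theta = atan2(19, 3) = 81.0274 degrees

r = 19.2354, theta = 81.0274 degrees


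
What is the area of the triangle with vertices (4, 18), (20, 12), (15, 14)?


Area = |x1(y2-y3) + x2(y3-y1) + x3(y1-y2)| / 2
= |4*(12-14) + 20*(14-18) + 15*(18-12)| / 2
= 1

1


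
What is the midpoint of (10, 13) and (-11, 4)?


Midpoint = ((10+-11)/2, (13+4)/2) = (-0.5, 8.5)

(-0.5, 8.5)


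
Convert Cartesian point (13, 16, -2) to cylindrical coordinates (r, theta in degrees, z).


r = sqrt(13^2 + 16^2) = 20.6155
theta = atan2(16, 13) = 50.9061 deg
z = -2

r = 20.6155, theta = 50.9061 deg, z = -2


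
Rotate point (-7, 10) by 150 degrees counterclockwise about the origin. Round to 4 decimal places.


x' = -7*cos(150) - 10*sin(150) = 1.0622
y' = -7*sin(150) + 10*cos(150) = -12.1603

(1.0622, -12.1603)


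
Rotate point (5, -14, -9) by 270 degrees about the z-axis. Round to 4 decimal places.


x' = 5*cos(270) - -14*sin(270) = -14
y' = 5*sin(270) + -14*cos(270) = -5
z' = -9

(-14, -5, -9)


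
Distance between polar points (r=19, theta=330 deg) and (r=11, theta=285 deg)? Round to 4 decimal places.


d = sqrt(r1^2 + r2^2 - 2*r1*r2*cos(t2-t1))
d = sqrt(19^2 + 11^2 - 2*19*11*cos(285-330)) = 13.6539

13.6539


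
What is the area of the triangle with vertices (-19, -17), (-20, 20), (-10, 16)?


Area = |x1(y2-y3) + x2(y3-y1) + x3(y1-y2)| / 2
= |-19*(20-16) + -20*(16--17) + -10*(-17-20)| / 2
= 183

183


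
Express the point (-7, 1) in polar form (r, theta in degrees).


r = sqrt((-7)^2 + 1^2) = 7.0711
theta = atan2(1, -7) = 171.8699 degrees

r = 7.0711, theta = 171.8699 degrees


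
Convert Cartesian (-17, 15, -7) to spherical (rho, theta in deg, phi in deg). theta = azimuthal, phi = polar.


rho = sqrt((-17)^2 + 15^2 + (-7)^2) = 23.7276
theta = atan2(15, -17) = 138.5763 deg
phi = acos(-7/23.7276) = 107.1584 deg

rho = 23.7276, theta = 138.5763 deg, phi = 107.1584 deg


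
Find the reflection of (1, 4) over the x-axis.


Reflection across x-axis: (x, y) -> (x, -y)
(1, 4) -> (1, -4)

(1, -4)


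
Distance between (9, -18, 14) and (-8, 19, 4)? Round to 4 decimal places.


d = sqrt((-8-9)^2 + (19--18)^2 + (4-14)^2) = 41.9285

41.9285


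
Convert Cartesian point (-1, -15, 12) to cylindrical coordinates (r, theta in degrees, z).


r = sqrt((-1)^2 + (-15)^2) = 15.0333
theta = atan2(-15, -1) = 266.1859 deg
z = 12

r = 15.0333, theta = 266.1859 deg, z = 12


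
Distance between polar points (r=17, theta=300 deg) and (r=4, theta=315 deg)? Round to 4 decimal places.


d = sqrt(r1^2 + r2^2 - 2*r1*r2*cos(t2-t1))
d = sqrt(17^2 + 4^2 - 2*17*4*cos(315-300)) = 13.177

13.177


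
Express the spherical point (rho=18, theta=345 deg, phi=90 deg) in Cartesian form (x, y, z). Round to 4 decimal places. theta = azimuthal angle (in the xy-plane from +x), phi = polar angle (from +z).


x = 18 * sin(90) * cos(345) = 17.3867
y = 18 * sin(90) * sin(345) = -4.6587
z = 18 * cos(90) = 0

(17.3867, -4.6587, 0)


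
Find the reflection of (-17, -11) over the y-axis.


Reflection across y-axis: (x, y) -> (-x, y)
(-17, -11) -> (17, -11)

(17, -11)


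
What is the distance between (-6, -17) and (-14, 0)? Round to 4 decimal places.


d = sqrt((-14--6)^2 + (0--17)^2) = 18.7883

18.7883


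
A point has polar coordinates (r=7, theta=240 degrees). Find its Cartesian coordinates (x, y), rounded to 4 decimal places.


x = 7 * cos(240) = -3.5
y = 7 * sin(240) = -6.0622

(-3.5, -6.0622)


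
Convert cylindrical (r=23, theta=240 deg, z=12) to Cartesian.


x = 23 * cos(240) = -11.5
y = 23 * sin(240) = -19.9186
z = 12

(-11.5, -19.9186, 12)


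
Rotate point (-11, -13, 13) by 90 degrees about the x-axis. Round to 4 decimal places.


x' = -11
y' = -13*cos(90) - 13*sin(90) = -13
z' = -13*sin(90) + 13*cos(90) = -13

(-11, -13, -13)


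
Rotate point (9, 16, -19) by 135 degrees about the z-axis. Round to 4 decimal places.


x' = 9*cos(135) - 16*sin(135) = -17.6777
y' = 9*sin(135) + 16*cos(135) = -4.9497
z' = -19

(-17.6777, -4.9497, -19)


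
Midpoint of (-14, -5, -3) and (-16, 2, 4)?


Midpoint = ((-14+-16)/2, (-5+2)/2, (-3+4)/2) = (-15, -1.5, 0.5)

(-15, -1.5, 0.5)


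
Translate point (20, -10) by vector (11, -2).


Translation: (x+dx, y+dy) = (20+11, -10+-2) = (31, -12)

(31, -12)


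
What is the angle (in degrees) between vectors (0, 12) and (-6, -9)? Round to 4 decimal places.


dot = 0*-6 + 12*-9 = -108
|u| = 12, |v| = 10.8167
cos(angle) = -0.8321
angle = 146.3099 degrees

146.3099 degrees


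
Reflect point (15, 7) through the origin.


Reflection through origin: (x, y) -> (-x, -y)
(15, 7) -> (-15, -7)

(-15, -7)


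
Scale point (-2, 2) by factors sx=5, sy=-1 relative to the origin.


Scaling: (x*sx, y*sy) = (-2*5, 2*-1) = (-10, -2)

(-10, -2)


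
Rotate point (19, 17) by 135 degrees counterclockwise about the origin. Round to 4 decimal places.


x' = 19*cos(135) - 17*sin(135) = -25.4558
y' = 19*sin(135) + 17*cos(135) = 1.4142

(-25.4558, 1.4142)


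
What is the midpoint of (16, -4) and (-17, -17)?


Midpoint = ((16+-17)/2, (-4+-17)/2) = (-0.5, -10.5)

(-0.5, -10.5)


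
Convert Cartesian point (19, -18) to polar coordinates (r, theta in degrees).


r = sqrt(19^2 + (-18)^2) = 26.1725
theta = atan2(-18, 19) = 316.5482 degrees

r = 26.1725, theta = 316.5482 degrees


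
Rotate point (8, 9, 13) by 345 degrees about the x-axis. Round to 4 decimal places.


x' = 8
y' = 9*cos(345) - 13*sin(345) = 12.058
z' = 9*sin(345) + 13*cos(345) = 10.2277

(8, 12.058, 10.2277)


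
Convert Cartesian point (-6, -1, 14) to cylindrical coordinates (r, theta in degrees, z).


r = sqrt((-6)^2 + (-1)^2) = 6.0828
theta = atan2(-1, -6) = 189.4623 deg
z = 14

r = 6.0828, theta = 189.4623 deg, z = 14


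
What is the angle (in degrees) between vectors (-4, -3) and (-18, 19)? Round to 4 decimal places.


dot = -4*-18 + -3*19 = 15
|u| = 5, |v| = 26.1725
cos(angle) = 0.1146
angle = 83.4181 degrees

83.4181 degrees


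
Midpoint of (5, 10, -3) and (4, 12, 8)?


Midpoint = ((5+4)/2, (10+12)/2, (-3+8)/2) = (4.5, 11, 2.5)

(4.5, 11, 2.5)


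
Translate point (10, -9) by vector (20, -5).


Translation: (x+dx, y+dy) = (10+20, -9+-5) = (30, -14)

(30, -14)


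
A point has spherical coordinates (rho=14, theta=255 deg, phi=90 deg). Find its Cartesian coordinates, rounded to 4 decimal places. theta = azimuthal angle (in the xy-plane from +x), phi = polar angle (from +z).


x = 14 * sin(90) * cos(255) = -3.6235
y = 14 * sin(90) * sin(255) = -13.523
z = 14 * cos(90) = 0

(-3.6235, -13.523, 0)


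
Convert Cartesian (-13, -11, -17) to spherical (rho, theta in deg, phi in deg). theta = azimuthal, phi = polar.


rho = sqrt((-13)^2 + (-11)^2 + (-17)^2) = 24.0624
theta = atan2(-11, -13) = 220.2364 deg
phi = acos(-17/24.0624) = 134.9505 deg

rho = 24.0624, theta = 220.2364 deg, phi = 134.9505 deg


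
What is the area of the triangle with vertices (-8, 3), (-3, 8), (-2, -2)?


Area = |x1(y2-y3) + x2(y3-y1) + x3(y1-y2)| / 2
= |-8*(8--2) + -3*(-2-3) + -2*(3-8)| / 2
= 27.5

27.5


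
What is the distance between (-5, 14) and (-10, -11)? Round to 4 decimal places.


d = sqrt((-10--5)^2 + (-11-14)^2) = 25.4951

25.4951


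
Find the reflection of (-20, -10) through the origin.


Reflection through origin: (x, y) -> (-x, -y)
(-20, -10) -> (20, 10)

(20, 10)


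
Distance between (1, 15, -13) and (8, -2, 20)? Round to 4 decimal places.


d = sqrt((8-1)^2 + (-2-15)^2 + (20--13)^2) = 37.7757

37.7757


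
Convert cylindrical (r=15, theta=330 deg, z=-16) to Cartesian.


x = 15 * cos(330) = 12.9904
y = 15 * sin(330) = -7.5
z = -16

(12.9904, -7.5, -16)


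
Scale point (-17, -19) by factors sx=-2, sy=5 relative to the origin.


Scaling: (x*sx, y*sy) = (-17*-2, -19*5) = (34, -95)

(34, -95)


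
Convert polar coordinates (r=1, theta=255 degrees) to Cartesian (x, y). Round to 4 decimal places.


x = 1 * cos(255) = -0.2588
y = 1 * sin(255) = -0.9659

(-0.2588, -0.9659)


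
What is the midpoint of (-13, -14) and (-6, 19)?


Midpoint = ((-13+-6)/2, (-14+19)/2) = (-9.5, 2.5)

(-9.5, 2.5)


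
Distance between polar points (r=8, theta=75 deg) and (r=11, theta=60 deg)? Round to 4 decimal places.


d = sqrt(r1^2 + r2^2 - 2*r1*r2*cos(t2-t1))
d = sqrt(8^2 + 11^2 - 2*8*11*cos(60-75)) = 3.8726

3.8726


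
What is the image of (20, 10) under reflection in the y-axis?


Reflection across y-axis: (x, y) -> (-x, y)
(20, 10) -> (-20, 10)

(-20, 10)


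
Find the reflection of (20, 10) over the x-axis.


Reflection across x-axis: (x, y) -> (x, -y)
(20, 10) -> (20, -10)

(20, -10)


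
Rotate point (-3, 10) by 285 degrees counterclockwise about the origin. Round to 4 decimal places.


x' = -3*cos(285) - 10*sin(285) = 8.8828
y' = -3*sin(285) + 10*cos(285) = 5.486

(8.8828, 5.486)


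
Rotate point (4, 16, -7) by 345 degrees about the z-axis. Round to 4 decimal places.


x' = 4*cos(345) - 16*sin(345) = 8.0048
y' = 4*sin(345) + 16*cos(345) = 14.4195
z' = -7

(8.0048, 14.4195, -7)


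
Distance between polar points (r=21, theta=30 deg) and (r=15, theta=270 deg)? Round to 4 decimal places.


d = sqrt(r1^2 + r2^2 - 2*r1*r2*cos(t2-t1))
d = sqrt(21^2 + 15^2 - 2*21*15*cos(270-30)) = 31.3209

31.3209


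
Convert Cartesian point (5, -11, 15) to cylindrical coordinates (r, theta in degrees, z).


r = sqrt(5^2 + (-11)^2) = 12.083
theta = atan2(-11, 5) = 294.444 deg
z = 15

r = 12.083, theta = 294.444 deg, z = 15


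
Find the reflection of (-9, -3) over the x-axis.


Reflection across x-axis: (x, y) -> (x, -y)
(-9, -3) -> (-9, 3)

(-9, 3)


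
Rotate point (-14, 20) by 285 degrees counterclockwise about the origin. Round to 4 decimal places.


x' = -14*cos(285) - 20*sin(285) = 15.695
y' = -14*sin(285) + 20*cos(285) = 18.6993

(15.695, 18.6993)


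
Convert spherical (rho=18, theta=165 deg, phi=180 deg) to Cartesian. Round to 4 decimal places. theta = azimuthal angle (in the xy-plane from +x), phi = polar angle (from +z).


x = 18 * sin(180) * cos(165) = 0
y = 18 * sin(180) * sin(165) = 0
z = 18 * cos(180) = -18

(0, 0, -18)


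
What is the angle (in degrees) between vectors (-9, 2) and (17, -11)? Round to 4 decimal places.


dot = -9*17 + 2*-11 = -175
|u| = 9.2195, |v| = 20.2485
cos(angle) = -0.9374
angle = 159.6236 degrees

159.6236 degrees


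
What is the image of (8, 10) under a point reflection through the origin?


Reflection through origin: (x, y) -> (-x, -y)
(8, 10) -> (-8, -10)

(-8, -10)


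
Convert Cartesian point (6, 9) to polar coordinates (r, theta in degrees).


r = sqrt(6^2 + 9^2) = 10.8167
theta = atan2(9, 6) = 56.3099 degrees

r = 10.8167, theta = 56.3099 degrees


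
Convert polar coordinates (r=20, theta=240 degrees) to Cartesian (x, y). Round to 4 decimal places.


x = 20 * cos(240) = -10
y = 20 * sin(240) = -17.3205

(-10, -17.3205)


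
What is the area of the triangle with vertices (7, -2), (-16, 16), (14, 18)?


Area = |x1(y2-y3) + x2(y3-y1) + x3(y1-y2)| / 2
= |7*(16-18) + -16*(18--2) + 14*(-2-16)| / 2
= 293

293


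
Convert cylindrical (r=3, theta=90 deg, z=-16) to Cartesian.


x = 3 * cos(90) = 0
y = 3 * sin(90) = 3
z = -16

(0, 3, -16)


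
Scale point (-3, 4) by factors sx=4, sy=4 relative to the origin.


Scaling: (x*sx, y*sy) = (-3*4, 4*4) = (-12, 16)

(-12, 16)


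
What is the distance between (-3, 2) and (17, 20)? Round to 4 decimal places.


d = sqrt((17--3)^2 + (20-2)^2) = 26.9072

26.9072


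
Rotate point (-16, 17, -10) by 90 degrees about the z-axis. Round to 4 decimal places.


x' = -16*cos(90) - 17*sin(90) = -17
y' = -16*sin(90) + 17*cos(90) = -16
z' = -10

(-17, -16, -10)


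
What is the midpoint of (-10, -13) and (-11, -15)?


Midpoint = ((-10+-11)/2, (-13+-15)/2) = (-10.5, -14)

(-10.5, -14)


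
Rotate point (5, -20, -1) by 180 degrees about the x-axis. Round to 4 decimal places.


x' = 5
y' = -20*cos(180) - -1*sin(180) = 20
z' = -20*sin(180) + -1*cos(180) = 1

(5, 20, 1)


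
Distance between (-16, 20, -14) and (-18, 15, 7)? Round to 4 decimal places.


d = sqrt((-18--16)^2 + (15-20)^2 + (7--14)^2) = 21.6795

21.6795


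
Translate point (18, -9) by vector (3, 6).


Translation: (x+dx, y+dy) = (18+3, -9+6) = (21, -3)

(21, -3)


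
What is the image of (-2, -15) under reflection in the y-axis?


Reflection across y-axis: (x, y) -> (-x, y)
(-2, -15) -> (2, -15)

(2, -15)
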